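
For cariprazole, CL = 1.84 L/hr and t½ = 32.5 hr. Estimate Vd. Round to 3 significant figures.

86.3 L

k = ln 2 / t½ = ln 2 / 32.5 = 0.02133 hr⁻¹
V = CL / k = 1.84 / 0.02133 ≈ 86.3 L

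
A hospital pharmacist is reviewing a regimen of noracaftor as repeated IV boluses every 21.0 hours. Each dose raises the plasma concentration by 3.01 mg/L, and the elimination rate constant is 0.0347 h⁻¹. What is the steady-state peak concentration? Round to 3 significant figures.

5.82 mg/L

Fraction remaining after one interval: e^(−kτ) = e^(−0.03470 × 21.0) = 0.4825
R = 1 / (1 − 0.4825) = 1.933
Css,max = 3.01 × 1.933 ≈ 5.82 mg/L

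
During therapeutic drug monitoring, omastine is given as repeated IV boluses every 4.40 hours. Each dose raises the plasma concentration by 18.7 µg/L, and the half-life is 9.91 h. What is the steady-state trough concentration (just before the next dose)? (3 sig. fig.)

51.9 µg/L

k = ln 2 / 9.91 = 0.06994 h⁻¹
Fraction remaining after one interval: e^(−kτ) = e^(−0.06994 × 4.40) = 0.7351
R = 1 / (1 − 0.7351) = 3.775
Css,max = 18.7 × 3.775 = 70.59 µg/L
Css,min = Css,max × e^(−kτ) = 70.59 × 0.7351 ≈ 51.9 µg/L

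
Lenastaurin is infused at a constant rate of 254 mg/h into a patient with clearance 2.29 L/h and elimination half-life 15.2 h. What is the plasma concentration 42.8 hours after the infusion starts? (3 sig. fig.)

Css = rate / CL = 254 / 2.29 = 110.9 µg/mL
k = ln 2 / 15.2 = 0.04560 h⁻¹
C(t) = Css (1 − e^(−kt)) = 110.9 × (1 − e^(−1.952)) = 110.9 × 0.8580 ≈ 95.2 µg/mL

95.2 µg/mL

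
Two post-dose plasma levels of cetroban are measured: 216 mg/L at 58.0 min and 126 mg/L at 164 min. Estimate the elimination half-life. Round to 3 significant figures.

136 minutes

k = ln(C₁/C₂) / (t₂ − t₁) = ln(216/126) / (164 − 58.0)
  = 0.5390 / 106.0 = 0.005085 min⁻¹
t½ = ln 2 / k = ln 2 / 0.005085 ≈ 136 minutes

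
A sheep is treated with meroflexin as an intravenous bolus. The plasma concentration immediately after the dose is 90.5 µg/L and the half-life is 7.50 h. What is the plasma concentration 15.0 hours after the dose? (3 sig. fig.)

22.6 µg/L

k = ln 2 / 7.50 = 0.09242 h⁻¹
15.0 h is 2.000 half-lives, so C = 90.5 × (1/2)^2.000 = 90.5 × 0.2500 ≈ 22.6 µg/L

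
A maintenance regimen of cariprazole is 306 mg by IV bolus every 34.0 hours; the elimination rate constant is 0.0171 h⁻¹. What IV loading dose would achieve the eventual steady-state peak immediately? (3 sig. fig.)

Accumulation ratio R = 1 / (1 − e^(−kτ)) = 1 / (1 − e^(−0.01710×34.0)) = 1 / (1 − 0.5591) = 2.268
Loading dose = maintenance dose × R = 306 × 2.268 ≈ 694 mg

694 mg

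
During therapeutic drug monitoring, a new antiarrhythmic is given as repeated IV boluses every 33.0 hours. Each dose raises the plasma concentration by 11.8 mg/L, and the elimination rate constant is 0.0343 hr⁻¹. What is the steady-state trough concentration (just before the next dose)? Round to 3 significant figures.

5.61 mg/L

Fraction remaining after one interval: e^(−kτ) = e^(−0.03430 × 33.0) = 0.3224
R = 1 / (1 − 0.3224) = 1.476
Css,max = 11.8 × 1.476 = 17.41 mg/L
Css,min = Css,max × e^(−kτ) = 17.41 × 0.3224 ≈ 5.61 mg/L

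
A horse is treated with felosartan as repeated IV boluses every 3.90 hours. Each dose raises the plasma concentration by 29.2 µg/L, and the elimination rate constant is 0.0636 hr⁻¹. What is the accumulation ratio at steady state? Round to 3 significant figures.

Fraction remaining after one interval: e^(−kτ) = e^(−0.06360 × 3.90) = 0.7803
R = 1 / (1 − 0.7803) = 1 / 0.2197 ≈ 4.55

4.55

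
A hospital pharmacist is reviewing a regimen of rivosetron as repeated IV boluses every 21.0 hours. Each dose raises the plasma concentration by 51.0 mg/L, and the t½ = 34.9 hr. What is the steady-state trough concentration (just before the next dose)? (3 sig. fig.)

k = ln 2 / 34.9 = 0.01986 hr⁻¹
Fraction remaining after one interval: e^(−kτ) = e^(−0.01986 × 21.0) = 0.6590
R = 1 / (1 − 0.6590) = 2.932
Css,max = 51.0 × 2.932 = 149.5 mg/L
Css,min = Css,max × e^(−kτ) = 149.5 × 0.6590 ≈ 98.5 mg/L

98.5 mg/L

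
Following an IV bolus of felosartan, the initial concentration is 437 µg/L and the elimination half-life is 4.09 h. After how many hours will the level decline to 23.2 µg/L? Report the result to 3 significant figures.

17.3 hours

k = ln 2 / 4.09 = 0.1695 h⁻¹
C(t) = C₀ e^(−kt)  ⇒  t = ln(C₀/C) / k
t = ln(437/23.2) / 0.1695 = 2.936 / 0.1695 ≈ 17.3 hours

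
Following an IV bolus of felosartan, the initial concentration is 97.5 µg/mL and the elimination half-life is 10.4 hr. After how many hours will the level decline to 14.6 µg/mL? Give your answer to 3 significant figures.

28.5 hours

k = ln 2 / 10.4 = 0.06665 hr⁻¹
C(t) = C₀ e^(−kt)  ⇒  t = ln(C₀/C) / k
t = ln(97.5/14.6) / 0.06665 = 1.899 / 0.06665 ≈ 28.5 hours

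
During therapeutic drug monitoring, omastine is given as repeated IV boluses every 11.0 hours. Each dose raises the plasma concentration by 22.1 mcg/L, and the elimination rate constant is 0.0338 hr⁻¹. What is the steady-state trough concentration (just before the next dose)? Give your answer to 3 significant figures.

Fraction remaining after one interval: e^(−kτ) = e^(−0.03380 × 11.0) = 0.6895
R = 1 / (1 − 0.6895) = 3.221
Css,max = 22.1 × 3.221 = 71.17 mcg/L
Css,min = Css,max × e^(−kτ) = 71.17 × 0.6895 ≈ 49.1 mcg/L

49.1 mcg/L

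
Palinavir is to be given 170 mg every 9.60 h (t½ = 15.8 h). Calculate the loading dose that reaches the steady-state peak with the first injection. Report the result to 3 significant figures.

495 mg

k = ln 2 / 15.8 = 0.04387 h⁻¹
Accumulation ratio R = 1 / (1 − e^(−kτ)) = 1 / (1 − e^(−0.04387×9.60)) = 1 / (1 − 0.6563) = 2.909
Loading dose = maintenance dose × R = 170 × 2.909 ≈ 495 mg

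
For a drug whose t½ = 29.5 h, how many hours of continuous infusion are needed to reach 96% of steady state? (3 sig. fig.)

137 hours

k = ln 2 / 29.5 = 0.02350 h⁻¹
f = 1 − e^(−kt)  ⇒  t = −ln(1 − f) / k
t = −ln(1 − 0.96) / 0.02350 = 3.219 / 0.02350 ≈ 137 hours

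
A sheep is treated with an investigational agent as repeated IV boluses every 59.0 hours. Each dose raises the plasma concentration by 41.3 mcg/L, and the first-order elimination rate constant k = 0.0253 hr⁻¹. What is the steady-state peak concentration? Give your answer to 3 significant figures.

53.3 mcg/L

Fraction remaining after one interval: e^(−kτ) = e^(−0.02530 × 59.0) = 0.2248
R = 1 / (1 − 0.2248) = 1.290
Css,max = 41.3 × 1.290 ≈ 53.3 mcg/L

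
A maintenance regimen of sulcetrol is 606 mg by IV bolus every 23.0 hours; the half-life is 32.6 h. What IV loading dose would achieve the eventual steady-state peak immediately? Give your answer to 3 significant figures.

k = ln 2 / 32.6 = 0.02126 h⁻¹
Accumulation ratio R = 1 / (1 − e^(−kτ)) = 1 / (1 − e^(−0.02126×23.0)) = 1 / (1 − 0.6132) = 2.585
Loading dose = maintenance dose × R = 606 × 2.585 ≈ 1570 mg

1570 mg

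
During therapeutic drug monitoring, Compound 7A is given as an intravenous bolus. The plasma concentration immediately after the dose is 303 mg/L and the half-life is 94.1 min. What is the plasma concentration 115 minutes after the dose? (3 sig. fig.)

130 mg/L

k = ln 2 / 94.1 = 0.007366 min⁻¹
115 min is 1.222 half-lives, so C = 303 × (1/2)^1.222 = 303 × 0.4287 ≈ 130 mg/L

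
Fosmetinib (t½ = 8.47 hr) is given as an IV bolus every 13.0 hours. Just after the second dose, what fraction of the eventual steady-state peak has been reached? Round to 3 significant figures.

0.881

k = ln 2 / 8.47 = 0.08184 hr⁻¹
f_n = 1 − e^(−nkτ) = 1 − e^(−2 × 0.08184 × 13.0) = 1 − e^(−2.128) = 1 − 0.1191 ≈ 0.881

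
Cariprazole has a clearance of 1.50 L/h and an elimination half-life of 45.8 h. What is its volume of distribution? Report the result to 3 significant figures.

k = ln 2 / t½ = ln 2 / 45.8 = 0.01513 h⁻¹
V = CL / k = 1.50 / 0.01513 ≈ 99.1 L

99.1 L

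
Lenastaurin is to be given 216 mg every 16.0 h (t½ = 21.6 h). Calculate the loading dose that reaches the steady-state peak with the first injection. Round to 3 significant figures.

538 mg

k = ln 2 / 21.6 = 0.03209 h⁻¹
Accumulation ratio R = 1 / (1 − e^(−kτ)) = 1 / (1 − e^(−0.03209×16.0)) = 1 / (1 − 0.5984) = 2.490
Loading dose = maintenance dose × R = 216 × 2.490 ≈ 538 mg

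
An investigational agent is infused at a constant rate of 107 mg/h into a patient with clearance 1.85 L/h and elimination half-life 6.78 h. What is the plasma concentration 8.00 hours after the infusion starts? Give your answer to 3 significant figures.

Css = rate / CL = 107 / 1.85 = 57.84 µg/mL
k = ln 2 / 6.78 = 0.1022 h⁻¹
C(t) = Css (1 − e^(−kt)) = 57.84 × (1 − e^(−0.8179)) = 57.84 × 0.5586 ≈ 32.3 µg/mL

32.3 µg/mL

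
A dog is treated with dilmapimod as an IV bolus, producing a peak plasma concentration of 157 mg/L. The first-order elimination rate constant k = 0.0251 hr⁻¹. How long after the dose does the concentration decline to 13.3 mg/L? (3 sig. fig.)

98.3 hours

C(t) = C₀ e^(−kt)  ⇒  t = ln(C₀/C) / k
t = ln(157/13.3) / 0.02510 = 2.468 / 0.02510 ≈ 98.3 hours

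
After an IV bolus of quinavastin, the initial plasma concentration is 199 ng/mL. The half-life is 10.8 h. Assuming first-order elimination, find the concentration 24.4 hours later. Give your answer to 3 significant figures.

k = ln 2 / 10.8 = 0.06418 h⁻¹
24.4 h is 2.259 half-lives, so C = 199 × (1/2)^2.259 = 199 × 0.2089 ≈ 41.6 ng/mL

41.6 ng/mL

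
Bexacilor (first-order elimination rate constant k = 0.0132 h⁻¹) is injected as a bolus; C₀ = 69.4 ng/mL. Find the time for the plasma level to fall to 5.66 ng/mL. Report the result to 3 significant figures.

C(t) = C₀ e^(−kt)  ⇒  t = ln(C₀/C) / k
t = ln(69.4/5.66) / 0.01320 = 2.506 / 0.01320 ≈ 190 hours

190 hours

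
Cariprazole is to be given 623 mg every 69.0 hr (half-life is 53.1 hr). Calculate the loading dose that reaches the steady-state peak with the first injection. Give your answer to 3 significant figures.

1050 mg

k = ln 2 / 53.1 = 0.01305 hr⁻¹
Accumulation ratio R = 1 / (1 − e^(−kτ)) = 1 / (1 − e^(−0.01305×69.0)) = 1 / (1 − 0.4063) = 1.684
Loading dose = maintenance dose × R = 623 × 1.684 ≈ 1050 mg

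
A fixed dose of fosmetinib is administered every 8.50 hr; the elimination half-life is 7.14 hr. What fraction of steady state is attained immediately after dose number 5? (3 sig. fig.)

k = ln 2 / 7.14 = 0.09708 hr⁻¹
f_n = 1 − e^(−nkτ) = 1 − e^(−5 × 0.09708 × 8.50) = 1 − e^(−4.126) = 1 − 0.01615 ≈ 0.984

0.984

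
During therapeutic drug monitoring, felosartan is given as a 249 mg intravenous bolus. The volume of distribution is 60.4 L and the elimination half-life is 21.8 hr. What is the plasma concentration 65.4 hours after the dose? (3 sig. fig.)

C₀ = dose / V = 249 / 60.4 = 4.123 mg/L
k = ln 2 / 21.8 = 0.03180 hr⁻¹
C(t) = C₀ e^(−kt) = 4.123 × e^(−0.03180 × 65.4) = 4.123 × e^(−2.079) = 4.123 × 0.1250 ≈ 0.515 mg/L

0.515 mg/L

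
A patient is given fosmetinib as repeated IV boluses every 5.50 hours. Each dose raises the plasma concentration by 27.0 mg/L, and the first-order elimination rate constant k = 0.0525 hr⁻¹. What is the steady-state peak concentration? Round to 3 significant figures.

Fraction remaining after one interval: e^(−kτ) = e^(−0.05250 × 5.50) = 0.7492
R = 1 / (1 − 0.7492) = 3.987
Css,max = 27.0 × 3.987 ≈ 108 mg/L

108 mg/L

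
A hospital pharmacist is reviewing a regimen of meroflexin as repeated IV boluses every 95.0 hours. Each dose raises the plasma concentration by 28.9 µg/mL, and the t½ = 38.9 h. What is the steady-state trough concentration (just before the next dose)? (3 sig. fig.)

6.52 µg/mL

k = ln 2 / 38.9 = 0.01782 h⁻¹
Fraction remaining after one interval: e^(−kτ) = e^(−0.01782 × 95.0) = 0.1840
R = 1 / (1 − 0.1840) = 1.226
Css,max = 28.9 × 1.226 = 35.42 µg/mL
Css,min = Css,max × e^(−kτ) = 35.42 × 0.1840 ≈ 6.52 µg/mL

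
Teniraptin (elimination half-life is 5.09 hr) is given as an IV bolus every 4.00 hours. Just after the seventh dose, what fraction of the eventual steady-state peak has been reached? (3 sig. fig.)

k = ln 2 / 5.09 = 0.1362 hr⁻¹
f_n = 1 − e^(−nkτ) = 1 − e^(−7 × 0.1362 × 4.00) = 1 − e^(−3.813) = 1 − 0.02208 ≈ 0.978

0.978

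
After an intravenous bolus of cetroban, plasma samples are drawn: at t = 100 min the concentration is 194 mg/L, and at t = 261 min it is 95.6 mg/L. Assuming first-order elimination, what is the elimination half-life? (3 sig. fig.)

158 minutes

k = ln(C₁/C₂) / (t₂ − t₁) = ln(194/95.6) / (261 − 100)
  = 0.7077 / 161.0 = 0.004396 min⁻¹
t½ = ln 2 / k = ln 2 / 0.004396 ≈ 158 minutes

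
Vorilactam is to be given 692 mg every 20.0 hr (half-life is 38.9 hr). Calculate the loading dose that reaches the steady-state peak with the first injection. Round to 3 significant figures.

k = ln 2 / 38.9 = 0.01782 hr⁻¹
Accumulation ratio R = 1 / (1 − e^(−kτ)) = 1 / (1 − e^(−0.01782×20.0)) = 1 / (1 − 0.7002) = 3.336
Loading dose = maintenance dose × R = 692 × 3.336 ≈ 2310 mg

2310 mg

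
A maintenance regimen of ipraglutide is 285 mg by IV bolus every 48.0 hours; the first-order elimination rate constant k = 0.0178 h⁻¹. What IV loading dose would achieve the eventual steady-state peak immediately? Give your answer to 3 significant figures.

Accumulation ratio R = 1 / (1 − e^(−kτ)) = 1 / (1 − e^(−0.01780×48.0)) = 1 / (1 − 0.4255) = 1.741
Loading dose = maintenance dose × R = 285 × 1.741 ≈ 496 mg

496 mg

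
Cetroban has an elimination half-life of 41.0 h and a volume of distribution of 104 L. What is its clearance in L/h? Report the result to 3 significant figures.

1.76 L/h

k = ln 2 / t½ = ln 2 / 41.0 = 0.01691 h⁻¹
CL = k · V = 0.01691 × 104 ≈ 1.76 L/h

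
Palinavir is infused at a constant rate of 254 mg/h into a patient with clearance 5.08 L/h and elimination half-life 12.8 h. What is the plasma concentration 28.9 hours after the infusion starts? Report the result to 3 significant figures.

Css = rate / CL = 254 / 5.08 = 50.00 mg/L
k = ln 2 / 12.8 = 0.05415 h⁻¹
C(t) = Css (1 − e^(−kt)) = 50.00 × (1 − e^(−1.565)) = 50.00 × 0.7909 ≈ 39.5 mg/L

39.5 mg/L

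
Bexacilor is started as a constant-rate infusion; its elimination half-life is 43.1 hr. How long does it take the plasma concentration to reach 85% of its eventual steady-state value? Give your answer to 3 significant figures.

k = ln 2 / 43.1 = 0.01608 hr⁻¹
f = 1 − e^(−kt)  ⇒  t = −ln(1 − f) / k
t = −ln(1 − 0.85) / 0.01608 = 1.897 / 0.01608 ≈ 118 hours

118 hours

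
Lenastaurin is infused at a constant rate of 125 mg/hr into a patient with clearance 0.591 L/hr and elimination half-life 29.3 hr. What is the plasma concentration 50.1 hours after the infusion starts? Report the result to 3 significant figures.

Css = rate / CL = 125 / 0.591 = 211.5 mg/L
k = ln 2 / 29.3 = 0.02366 hr⁻¹
C(t) = Css (1 − e^(−kt)) = 211.5 × (1 − e^(−1.185)) = 211.5 × 0.6943 ≈ 147 mg/L

147 mg/L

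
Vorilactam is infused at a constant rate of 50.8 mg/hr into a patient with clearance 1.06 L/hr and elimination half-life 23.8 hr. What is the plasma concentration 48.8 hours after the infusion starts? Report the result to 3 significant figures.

36.4 µg/mL

Css = rate / CL = 50.8 / 1.06 = 47.92 µg/mL
k = ln 2 / 23.8 = 0.02912 hr⁻¹
C(t) = Css (1 − e^(−kt)) = 47.92 × (1 − e^(−1.421)) = 47.92 × 0.7586 ≈ 36.4 µg/mL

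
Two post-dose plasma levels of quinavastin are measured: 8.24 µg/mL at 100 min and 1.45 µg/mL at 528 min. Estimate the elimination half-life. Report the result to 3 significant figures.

171 minutes

k = ln(C₁/C₂) / (t₂ − t₁) = ln(8.24/1.45) / (528 − 100)
  = 1.737 / 428.0 = 0.004059 min⁻¹
t½ = ln 2 / k = ln 2 / 0.004059 ≈ 171 minutes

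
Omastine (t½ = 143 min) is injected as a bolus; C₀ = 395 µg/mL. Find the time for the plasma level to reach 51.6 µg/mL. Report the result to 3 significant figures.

k = ln 2 / 143 = 0.004847 min⁻¹
C(t) = C₀ e^(−kt)  ⇒  t = ln(C₀/C) / k
t = ln(395/51.6) / 0.004847 = 2.035 / 0.004847 ≈ 420 minutes

420 minutes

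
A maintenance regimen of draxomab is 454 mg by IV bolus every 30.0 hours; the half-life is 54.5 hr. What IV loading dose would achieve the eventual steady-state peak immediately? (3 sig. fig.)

1430 mg

k = ln 2 / 54.5 = 0.01272 hr⁻¹
Accumulation ratio R = 1 / (1 − e^(−kτ)) = 1 / (1 − e^(−0.01272×30.0)) = 1 / (1 − 0.6828) = 3.153
Loading dose = maintenance dose × R = 454 × 3.153 ≈ 1430 mg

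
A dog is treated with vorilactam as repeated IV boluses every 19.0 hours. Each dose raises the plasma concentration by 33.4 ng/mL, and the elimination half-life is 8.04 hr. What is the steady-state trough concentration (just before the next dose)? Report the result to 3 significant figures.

k = ln 2 / 8.04 = 0.08621 hr⁻¹
Fraction remaining after one interval: e^(−kτ) = e^(−0.08621 × 19.0) = 0.1944
R = 1 / (1 − 0.1944) = 1.241
Css,max = 33.4 × 1.241 = 41.46 ng/mL
Css,min = Css,max × e^(−kτ) = 41.46 × 0.1944 ≈ 8.06 ng/mL

8.06 ng/mL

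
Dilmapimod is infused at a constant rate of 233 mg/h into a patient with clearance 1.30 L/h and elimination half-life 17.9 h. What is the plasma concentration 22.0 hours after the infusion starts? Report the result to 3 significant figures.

Css = rate / CL = 233 / 1.30 = 179.2 µg/mL
k = ln 2 / 17.9 = 0.03872 h⁻¹
C(t) = Css (1 − e^(−kt)) = 179.2 × (1 − e^(−0.8519)) = 179.2 × 0.5734 ≈ 103 µg/mL

103 µg/mL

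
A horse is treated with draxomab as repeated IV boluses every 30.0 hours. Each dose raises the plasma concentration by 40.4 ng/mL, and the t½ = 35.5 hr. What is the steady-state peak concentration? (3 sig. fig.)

k = ln 2 / 35.5 = 0.01953 hr⁻¹
Fraction remaining after one interval: e^(−kτ) = e^(−0.01953 × 30.0) = 0.5567
R = 1 / (1 − 0.5567) = 2.256
Css,max = 40.4 × 2.256 ≈ 91.1 ng/mL

91.1 ng/mL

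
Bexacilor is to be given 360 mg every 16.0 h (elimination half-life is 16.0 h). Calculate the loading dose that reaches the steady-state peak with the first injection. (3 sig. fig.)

k = ln 2 / 16.0 = 0.04332 h⁻¹
Accumulation ratio R = 1 / (1 − e^(−kτ)) = 1 / (1 − e^(−0.04332×16.0)) = 1 / (1 − 0.5000) = 2.000
Loading dose = maintenance dose × R = 360 × 2.000 ≈ 720 mg

720 mg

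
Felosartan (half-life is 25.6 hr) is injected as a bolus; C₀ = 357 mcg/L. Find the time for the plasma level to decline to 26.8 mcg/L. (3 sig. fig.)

95.6 hours

k = ln 2 / 25.6 = 0.02708 hr⁻¹
C(t) = C₀ e^(−kt)  ⇒  t = ln(C₀/C) / k
t = ln(357/26.8) / 0.02708 = 2.589 / 0.02708 ≈ 95.6 hours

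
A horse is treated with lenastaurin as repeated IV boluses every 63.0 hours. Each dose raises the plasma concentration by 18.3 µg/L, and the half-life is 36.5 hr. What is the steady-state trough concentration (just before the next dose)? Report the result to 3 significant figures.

k = ln 2 / 36.5 = 0.01899 hr⁻¹
Fraction remaining after one interval: e^(−kτ) = e^(−0.01899 × 63.0) = 0.3023
R = 1 / (1 − 0.3023) = 1.433
Css,max = 18.3 × 1.433 = 26.23 µg/L
Css,min = Css,max × e^(−kτ) = 26.23 × 0.3023 ≈ 7.93 µg/L

7.93 µg/L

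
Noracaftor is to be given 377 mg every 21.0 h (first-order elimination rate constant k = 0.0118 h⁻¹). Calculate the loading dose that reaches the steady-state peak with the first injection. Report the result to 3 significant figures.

1720 mg

Accumulation ratio R = 1 / (1 − e^(−kτ)) = 1 / (1 − e^(−0.01180×21.0)) = 1 / (1 − 0.7805) = 4.556
Loading dose = maintenance dose × R = 377 × 4.556 ≈ 1720 mg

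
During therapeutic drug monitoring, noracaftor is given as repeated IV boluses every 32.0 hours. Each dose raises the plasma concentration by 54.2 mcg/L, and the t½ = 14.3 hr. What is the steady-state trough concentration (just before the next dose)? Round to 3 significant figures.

14.6 mcg/L

k = ln 2 / 14.3 = 0.04847 hr⁻¹
Fraction remaining after one interval: e^(−kτ) = e^(−0.04847 × 32.0) = 0.2120
R = 1 / (1 − 0.2120) = 1.269
Css,max = 54.2 × 1.269 = 68.78 mcg/L
Css,min = Css,max × e^(−kτ) = 68.78 × 0.2120 ≈ 14.6 mcg/L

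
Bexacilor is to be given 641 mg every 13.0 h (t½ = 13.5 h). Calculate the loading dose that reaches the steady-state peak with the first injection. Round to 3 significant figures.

1320 mg

k = ln 2 / 13.5 = 0.05134 h⁻¹
Accumulation ratio R = 1 / (1 − e^(−kτ)) = 1 / (1 − e^(−0.05134×13.0)) = 1 / (1 − 0.5130) = 2.053
Loading dose = maintenance dose × R = 641 × 2.053 ≈ 1320 mg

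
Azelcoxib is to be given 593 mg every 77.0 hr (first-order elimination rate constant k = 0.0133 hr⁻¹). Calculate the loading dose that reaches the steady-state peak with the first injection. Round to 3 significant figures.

Accumulation ratio R = 1 / (1 − e^(−kτ)) = 1 / (1 − e^(−0.01330×77.0)) = 1 / (1 − 0.3591) = 1.560
Loading dose = maintenance dose × R = 593 × 1.560 ≈ 925 mg

925 mg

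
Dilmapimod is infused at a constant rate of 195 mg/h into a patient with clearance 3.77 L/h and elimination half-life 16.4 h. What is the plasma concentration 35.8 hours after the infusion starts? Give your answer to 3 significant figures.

Css = rate / CL = 195 / 3.77 = 51.72 mg/L
k = ln 2 / 16.4 = 0.04227 h⁻¹
C(t) = Css (1 − e^(−kt)) = 51.72 × (1 − e^(−1.513)) = 51.72 × 0.7798 ≈ 40.3 mg/L

40.3 mg/L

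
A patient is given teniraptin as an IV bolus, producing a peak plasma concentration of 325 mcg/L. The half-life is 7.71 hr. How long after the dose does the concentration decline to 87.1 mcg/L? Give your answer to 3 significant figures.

14.6 hours

k = ln 2 / 7.71 = 0.08990 hr⁻¹
C(t) = C₀ e^(−kt)  ⇒  t = ln(C₀/C) / k
t = ln(325/87.1) / 0.08990 = 1.317 / 0.08990 ≈ 14.6 hours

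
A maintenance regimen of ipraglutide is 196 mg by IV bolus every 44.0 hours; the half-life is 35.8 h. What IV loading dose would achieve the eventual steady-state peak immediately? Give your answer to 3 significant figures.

342 mg

k = ln 2 / 35.8 = 0.01936 h⁻¹
Accumulation ratio R = 1 / (1 − e^(−kτ)) = 1 / (1 − e^(−0.01936×44.0)) = 1 / (1 − 0.4266) = 1.744
Loading dose = maintenance dose × R = 196 × 1.744 ≈ 342 mg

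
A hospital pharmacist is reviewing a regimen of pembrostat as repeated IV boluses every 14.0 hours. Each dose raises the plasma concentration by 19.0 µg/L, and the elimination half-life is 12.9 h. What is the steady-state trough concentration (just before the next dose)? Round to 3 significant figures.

k = ln 2 / 12.9 = 0.05373 h⁻¹
Fraction remaining after one interval: e^(−kτ) = e^(−0.05373 × 14.0) = 0.4713
R = 1 / (1 − 0.4713) = 1.891
Css,max = 19.0 × 1.891 = 35.94 µg/L
Css,min = Css,max × e^(−kτ) = 35.94 × 0.4713 ≈ 16.9 µg/L

16.9 µg/L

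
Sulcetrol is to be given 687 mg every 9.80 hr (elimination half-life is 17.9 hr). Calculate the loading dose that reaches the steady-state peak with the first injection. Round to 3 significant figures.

k = ln 2 / 17.9 = 0.03872 hr⁻¹
Accumulation ratio R = 1 / (1 − e^(−kτ)) = 1 / (1 − e^(−0.03872×9.80)) = 1 / (1 − 0.6842) = 3.167
Loading dose = maintenance dose × R = 687 × 3.167 ≈ 2180 mg

2180 mg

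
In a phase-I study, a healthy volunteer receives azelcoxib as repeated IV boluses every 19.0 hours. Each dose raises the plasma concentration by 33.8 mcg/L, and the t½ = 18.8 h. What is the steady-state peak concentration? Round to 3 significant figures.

k = ln 2 / 18.8 = 0.03687 h⁻¹
Fraction remaining after one interval: e^(−kτ) = e^(−0.03687 × 19.0) = 0.4963
R = 1 / (1 − 0.4963) = 1.985
Css,max = 33.8 × 1.985 ≈ 67.1 mcg/L

67.1 mcg/L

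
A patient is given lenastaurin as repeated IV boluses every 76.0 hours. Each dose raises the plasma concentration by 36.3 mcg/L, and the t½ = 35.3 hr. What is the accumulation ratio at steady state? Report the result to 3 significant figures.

1.29

k = ln 2 / 35.3 = 0.01964 hr⁻¹
Fraction remaining after one interval: e^(−kτ) = e^(−0.01964 × 76.0) = 0.2248
R = 1 / (1 − 0.2248) = 1 / 0.7752 ≈ 1.29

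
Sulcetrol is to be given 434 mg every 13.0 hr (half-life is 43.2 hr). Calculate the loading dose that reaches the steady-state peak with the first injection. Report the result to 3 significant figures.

k = ln 2 / 43.2 = 0.01605 hr⁻¹
Accumulation ratio R = 1 / (1 − e^(−kτ)) = 1 / (1 − e^(−0.01605×13.0)) = 1 / (1 − 0.8117) = 5.312
Loading dose = maintenance dose × R = 434 × 5.312 ≈ 2310 mg

2310 mg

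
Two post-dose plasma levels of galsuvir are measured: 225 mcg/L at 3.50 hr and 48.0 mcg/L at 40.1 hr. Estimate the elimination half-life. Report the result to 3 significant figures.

k = ln(C₁/C₂) / (t₂ − t₁) = ln(225/48.0) / (40.1 − 3.50)
  = 1.545 / 36.60 = 0.04221 hr⁻¹
t½ = ln 2 / k = ln 2 / 0.04221 ≈ 16.4 hours

16.4 hours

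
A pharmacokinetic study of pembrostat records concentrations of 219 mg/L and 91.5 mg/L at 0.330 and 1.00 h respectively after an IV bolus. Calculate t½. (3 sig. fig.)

0.532 hours

k = ln(C₁/C₂) / (t₂ − t₁) = ln(219/91.5) / (1.00 − 0.330)
  = 0.8727 / 0.6700 = 1.303 h⁻¹
t½ = ln 2 / k = ln 2 / 1.303 ≈ 0.532 hours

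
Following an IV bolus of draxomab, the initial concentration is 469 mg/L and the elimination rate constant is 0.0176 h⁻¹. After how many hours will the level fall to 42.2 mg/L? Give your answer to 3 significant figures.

C(t) = C₀ e^(−kt)  ⇒  t = ln(C₀/C) / k
t = ln(469/42.2) / 0.01760 = 2.408 / 0.01760 ≈ 137 hours

137 hours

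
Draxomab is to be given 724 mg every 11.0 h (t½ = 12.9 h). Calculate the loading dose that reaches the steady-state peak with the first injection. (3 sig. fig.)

k = ln 2 / 12.9 = 0.05373 h⁻¹
Accumulation ratio R = 1 / (1 − e^(−kτ)) = 1 / (1 − e^(−0.05373×11.0)) = 1 / (1 − 0.5537) = 2.241
Loading dose = maintenance dose × R = 724 × 2.241 ≈ 1620 mg

1620 mg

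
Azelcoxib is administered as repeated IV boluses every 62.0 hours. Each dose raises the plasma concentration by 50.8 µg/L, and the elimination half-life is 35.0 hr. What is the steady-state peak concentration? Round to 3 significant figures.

71.8 µg/L

k = ln 2 / 35.0 = 0.01980 hr⁻¹
Fraction remaining after one interval: e^(−kτ) = e^(−0.01980 × 62.0) = 0.2929
R = 1 / (1 − 0.2929) = 1.414
Css,max = 50.8 × 1.414 ≈ 71.8 µg/L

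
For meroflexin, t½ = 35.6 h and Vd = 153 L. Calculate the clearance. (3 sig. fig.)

k = ln 2 / t½ = ln 2 / 35.6 = 0.01947 h⁻¹
CL = k · V = 0.01947 × 153 ≈ 2.98 L/h

2.98 L/h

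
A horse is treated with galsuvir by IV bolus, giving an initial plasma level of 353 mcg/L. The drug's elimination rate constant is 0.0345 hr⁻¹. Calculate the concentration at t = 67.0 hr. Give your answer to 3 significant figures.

C(t) = C₀ e^(−kt) = 353 × e^(−0.03450 × 67.0) = 353 × e^(−2.312) = 353 × 0.09911 ≈ 35.0 mcg/L

35.0 mcg/L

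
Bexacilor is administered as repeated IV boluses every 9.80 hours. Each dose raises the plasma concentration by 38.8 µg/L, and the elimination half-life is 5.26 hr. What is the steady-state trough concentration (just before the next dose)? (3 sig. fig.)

k = ln 2 / 5.26 = 0.1318 hr⁻¹
Fraction remaining after one interval: e^(−kτ) = e^(−0.1318 × 9.80) = 0.2749
R = 1 / (1 − 0.2749) = 1.379
Css,max = 38.8 × 1.379 = 53.51 µg/L
Css,min = Css,max × e^(−kτ) = 53.51 × 0.2749 ≈ 14.7 µg/L

14.7 µg/L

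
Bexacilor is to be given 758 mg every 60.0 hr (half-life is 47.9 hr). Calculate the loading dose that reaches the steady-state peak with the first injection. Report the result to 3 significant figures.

1310 mg

k = ln 2 / 47.9 = 0.01447 hr⁻¹
Accumulation ratio R = 1 / (1 − e^(−kτ)) = 1 / (1 − e^(−0.01447×60.0)) = 1 / (1 − 0.4197) = 1.723
Loading dose = maintenance dose × R = 758 × 1.723 ≈ 1310 mg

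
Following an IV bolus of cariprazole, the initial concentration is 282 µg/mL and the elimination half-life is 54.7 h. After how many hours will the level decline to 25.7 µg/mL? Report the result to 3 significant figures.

k = ln 2 / 54.7 = 0.01267 h⁻¹
C(t) = C₀ e^(−kt)  ⇒  t = ln(C₀/C) / k
t = ln(282/25.7) / 0.01267 = 2.395 / 0.01267 ≈ 189 hours

189 hours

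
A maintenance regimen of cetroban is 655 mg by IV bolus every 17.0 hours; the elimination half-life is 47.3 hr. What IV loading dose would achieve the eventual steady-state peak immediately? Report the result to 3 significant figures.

k = ln 2 / 47.3 = 0.01465 hr⁻¹
Accumulation ratio R = 1 / (1 − e^(−kτ)) = 1 / (1 − e^(−0.01465×17.0)) = 1 / (1 − 0.7795) = 4.535
Loading dose = maintenance dose × R = 655 × 4.535 ≈ 2970 mg

2970 mg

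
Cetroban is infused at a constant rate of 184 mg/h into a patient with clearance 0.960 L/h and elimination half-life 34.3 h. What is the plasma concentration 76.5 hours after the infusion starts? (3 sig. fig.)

151 µg/mL

Css = rate / CL = 184 / 0.960 = 191.7 µg/mL
k = ln 2 / 34.3 = 0.02021 h⁻¹
C(t) = Css (1 − e^(−kt)) = 191.7 × (1 − e^(−1.546)) = 191.7 × 0.7869 ≈ 151 µg/mL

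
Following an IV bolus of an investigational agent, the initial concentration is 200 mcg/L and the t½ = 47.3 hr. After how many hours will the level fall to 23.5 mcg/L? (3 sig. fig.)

146 hours

k = ln 2 / 47.3 = 0.01465 hr⁻¹
C(t) = C₀ e^(−kt)  ⇒  t = ln(C₀/C) / k
t = ln(200/23.5) / 0.01465 = 2.141 / 0.01465 ≈ 146 hours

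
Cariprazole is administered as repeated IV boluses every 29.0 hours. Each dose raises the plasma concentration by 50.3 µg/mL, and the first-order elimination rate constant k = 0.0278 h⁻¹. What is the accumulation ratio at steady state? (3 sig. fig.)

1.81

Fraction remaining after one interval: e^(−kτ) = e^(−0.02780 × 29.0) = 0.4466
R = 1 / (1 − 0.4466) = 1 / 0.5534 ≈ 1.81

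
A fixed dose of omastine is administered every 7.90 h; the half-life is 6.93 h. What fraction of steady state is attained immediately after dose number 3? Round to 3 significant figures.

0.907

k = ln 2 / 6.93 = 0.1000 h⁻¹
f_n = 1 − e^(−nkτ) = 1 − e^(−3 × 0.1000 × 7.90) = 1 − e^(−2.371) = 1 − 0.09343 ≈ 0.907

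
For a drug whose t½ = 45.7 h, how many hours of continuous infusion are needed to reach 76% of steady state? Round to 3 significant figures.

94.1 hours

k = ln 2 / 45.7 = 0.01517 h⁻¹
f = 1 − e^(−kt)  ⇒  t = −ln(1 − f) / k
t = −ln(1 − 0.76) / 0.01517 = 1.427 / 0.01517 ≈ 94.1 hours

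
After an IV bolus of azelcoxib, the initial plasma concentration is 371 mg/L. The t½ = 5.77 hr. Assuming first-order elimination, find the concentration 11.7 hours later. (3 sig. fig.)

k = ln 2 / 5.77 = 0.1201 hr⁻¹
C(t) = C₀ e^(−kt) = 371 × e^(−0.1201 × 11.7) = 371 × e^(−1.406) = 371 × 0.2452 ≈ 91.0 mg/L

91.0 mg/L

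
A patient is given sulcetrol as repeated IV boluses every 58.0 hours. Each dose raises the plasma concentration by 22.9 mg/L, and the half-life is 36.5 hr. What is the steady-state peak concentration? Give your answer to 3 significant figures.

k = ln 2 / 36.5 = 0.01899 hr⁻¹
Fraction remaining after one interval: e^(−kτ) = e^(−0.01899 × 58.0) = 0.3324
R = 1 / (1 − 0.3324) = 1.498
Css,max = 22.9 × 1.498 ≈ 34.3 mg/L

34.3 mg/L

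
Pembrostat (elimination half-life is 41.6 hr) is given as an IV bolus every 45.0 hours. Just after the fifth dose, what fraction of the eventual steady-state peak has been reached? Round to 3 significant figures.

0.976

k = ln 2 / 41.6 = 0.01666 hr⁻¹
f_n = 1 − e^(−nkτ) = 1 − e^(−5 × 0.01666 × 45.0) = 1 − e^(−3.749) = 1 − 0.02354 ≈ 0.976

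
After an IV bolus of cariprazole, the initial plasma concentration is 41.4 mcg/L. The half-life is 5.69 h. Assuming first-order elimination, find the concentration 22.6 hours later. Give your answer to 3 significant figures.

2.64 mcg/L

k = ln 2 / 5.69 = 0.1218 h⁻¹
C(t) = C₀ e^(−kt) = 41.4 × e^(−0.1218 × 22.6) = 41.4 × e^(−2.753) = 41.4 × 0.06373 ≈ 2.64 mcg/L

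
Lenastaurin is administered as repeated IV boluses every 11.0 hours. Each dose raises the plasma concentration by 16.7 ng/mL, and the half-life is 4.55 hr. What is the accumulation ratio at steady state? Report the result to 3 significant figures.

1.23

k = ln 2 / 4.55 = 0.1523 hr⁻¹
Fraction remaining after one interval: e^(−kτ) = e^(−0.1523 × 11.0) = 0.1872
R = 1 / (1 − 0.1872) = 1 / 0.8128 ≈ 1.23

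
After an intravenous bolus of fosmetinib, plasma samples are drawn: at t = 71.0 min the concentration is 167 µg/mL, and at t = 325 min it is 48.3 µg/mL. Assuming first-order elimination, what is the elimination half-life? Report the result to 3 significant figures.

142 minutes

k = ln(C₁/C₂) / (t₂ − t₁) = ln(167/48.3) / (325 − 71.0)
  = 1.241 / 254.0 = 0.004884 min⁻¹
t½ = ln 2 / k = ln 2 / 0.004884 ≈ 142 minutes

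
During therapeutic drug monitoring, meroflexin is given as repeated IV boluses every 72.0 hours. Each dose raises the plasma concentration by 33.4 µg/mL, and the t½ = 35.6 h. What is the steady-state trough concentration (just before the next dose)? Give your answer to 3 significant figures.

10.9 µg/mL

k = ln 2 / 35.6 = 0.01947 h⁻¹
Fraction remaining after one interval: e^(−kτ) = e^(−0.01947 × 72.0) = 0.2461
R = 1 / (1 − 0.2461) = 1.326
Css,max = 33.4 × 1.326 = 44.31 µg/mL
Css,min = Css,max × e^(−kτ) = 44.31 × 0.2461 ≈ 10.9 µg/mL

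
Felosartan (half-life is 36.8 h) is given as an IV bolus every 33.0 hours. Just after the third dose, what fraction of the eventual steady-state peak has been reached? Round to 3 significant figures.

0.845

k = ln 2 / 36.8 = 0.01884 h⁻¹
f_n = 1 − e^(−nkτ) = 1 − e^(−3 × 0.01884 × 33.0) = 1 − e^(−1.865) = 1 − 0.1549 ≈ 0.845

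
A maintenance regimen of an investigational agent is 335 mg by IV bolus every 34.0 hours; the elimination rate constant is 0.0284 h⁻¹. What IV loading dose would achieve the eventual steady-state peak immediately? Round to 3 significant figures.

Accumulation ratio R = 1 / (1 − e^(−kτ)) = 1 / (1 − e^(−0.02840×34.0)) = 1 / (1 − 0.3808) = 1.615
Loading dose = maintenance dose × R = 335 × 1.615 ≈ 541 mg

541 mg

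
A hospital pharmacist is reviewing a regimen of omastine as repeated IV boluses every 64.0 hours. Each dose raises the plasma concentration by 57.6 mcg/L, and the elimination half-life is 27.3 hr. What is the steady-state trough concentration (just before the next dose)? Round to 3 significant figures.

k = ln 2 / 27.3 = 0.02539 hr⁻¹
Fraction remaining after one interval: e^(−kτ) = e^(−0.02539 × 64.0) = 0.1969
R = 1 / (1 − 0.1969) = 1.245
Css,max = 57.6 × 1.245 = 71.72 mcg/L
Css,min = Css,max × e^(−kτ) = 71.72 × 0.1969 ≈ 14.1 mcg/L

14.1 mcg/L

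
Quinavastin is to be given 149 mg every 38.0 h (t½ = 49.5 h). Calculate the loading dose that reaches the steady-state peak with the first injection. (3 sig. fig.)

361 mg

k = ln 2 / 49.5 = 0.01400 h⁻¹
Accumulation ratio R = 1 / (1 − e^(−kτ)) = 1 / (1 − e^(−0.01400×38.0)) = 1 / (1 − 0.5874) = 2.423
Loading dose = maintenance dose × R = 149 × 2.423 ≈ 361 mg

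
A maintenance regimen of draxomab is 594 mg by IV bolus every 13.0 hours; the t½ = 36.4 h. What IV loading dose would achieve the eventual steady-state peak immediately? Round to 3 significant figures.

2710 mg

k = ln 2 / 36.4 = 0.01904 h⁻¹
Accumulation ratio R = 1 / (1 − e^(−kτ)) = 1 / (1 − e^(−0.01904×13.0)) = 1 / (1 − 0.7807) = 4.560
Loading dose = maintenance dose × R = 594 × 4.560 ≈ 2710 mg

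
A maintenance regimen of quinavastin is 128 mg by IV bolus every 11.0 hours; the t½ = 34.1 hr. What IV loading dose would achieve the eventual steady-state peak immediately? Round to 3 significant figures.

639 mg

k = ln 2 / 34.1 = 0.02033 hr⁻¹
Accumulation ratio R = 1 / (1 − e^(−kτ)) = 1 / (1 − e^(−0.02033×11.0)) = 1 / (1 − 0.7996) = 4.991
Loading dose = maintenance dose × R = 128 × 4.991 ≈ 639 mg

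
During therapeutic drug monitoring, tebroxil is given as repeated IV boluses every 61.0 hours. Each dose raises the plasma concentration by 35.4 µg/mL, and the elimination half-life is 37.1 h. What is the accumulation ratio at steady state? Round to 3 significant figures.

k = ln 2 / 37.1 = 0.01868 h⁻¹
Fraction remaining after one interval: e^(−kτ) = e^(−0.01868 × 61.0) = 0.3199
R = 1 / (1 − 0.3199) = 1 / 0.6801 ≈ 1.47

1.47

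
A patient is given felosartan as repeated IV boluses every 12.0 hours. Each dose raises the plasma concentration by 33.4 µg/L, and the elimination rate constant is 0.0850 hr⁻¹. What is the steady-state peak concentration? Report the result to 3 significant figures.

Fraction remaining after one interval: e^(−kτ) = e^(−0.08500 × 12.0) = 0.3606
R = 1 / (1 − 0.3606) = 1.564
Css,max = 33.4 × 1.564 ≈ 52.2 µg/L

52.2 µg/L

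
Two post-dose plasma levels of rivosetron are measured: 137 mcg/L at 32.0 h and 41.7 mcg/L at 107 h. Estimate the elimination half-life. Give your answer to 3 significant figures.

43.7 hours

k = ln(C₁/C₂) / (t₂ − t₁) = ln(137/41.7) / (107 − 32.0)
  = 1.189 / 75.00 = 0.01586 h⁻¹
t½ = ln 2 / k = ln 2 / 0.01586 ≈ 43.7 hours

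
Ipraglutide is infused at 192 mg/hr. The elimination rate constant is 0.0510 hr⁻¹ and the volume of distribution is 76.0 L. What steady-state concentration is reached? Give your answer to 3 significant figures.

49.5 mg/L

CL = k · V = 0.0510 × 76.0 = 3.876 L/hr
Css = rate / CL = 192 / 3.876 ≈ 49.5 mg/L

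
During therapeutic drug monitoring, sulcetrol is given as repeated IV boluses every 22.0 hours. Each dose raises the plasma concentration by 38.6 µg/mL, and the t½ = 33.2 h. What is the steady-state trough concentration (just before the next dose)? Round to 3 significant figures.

66.2 µg/mL

k = ln 2 / 33.2 = 0.02088 h⁻¹
Fraction remaining after one interval: e^(−kτ) = e^(−0.02088 × 22.0) = 0.6317
R = 1 / (1 − 0.6317) = 2.715
Css,max = 38.6 × 2.715 = 104.8 µg/mL
Css,min = Css,max × e^(−kτ) = 104.8 × 0.6317 ≈ 66.2 µg/mL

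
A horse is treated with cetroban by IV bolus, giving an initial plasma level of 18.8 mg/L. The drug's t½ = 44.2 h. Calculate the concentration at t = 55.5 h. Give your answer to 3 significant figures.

7.87 mg/L

k = ln 2 / 44.2 = 0.01568 h⁻¹
C(t) = C₀ e^(−kt) = 18.8 × e^(−0.01568 × 55.5) = 18.8 × e^(−0.8704) = 18.8 × 0.4188 ≈ 7.87 mg/L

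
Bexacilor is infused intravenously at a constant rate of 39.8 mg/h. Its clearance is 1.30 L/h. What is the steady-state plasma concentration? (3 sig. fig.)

Css = infusion rate / CL = 39.8 / 1.30 ≈ 30.6 µg/mL

30.6 µg/mL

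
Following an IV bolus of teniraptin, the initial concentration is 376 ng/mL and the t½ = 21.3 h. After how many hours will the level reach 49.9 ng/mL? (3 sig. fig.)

k = ln 2 / 21.3 = 0.03254 h⁻¹
C(t) = C₀ e^(−kt)  ⇒  t = ln(C₀/C) / k
t = ln(376/49.9) / 0.03254 = 2.020 / 0.03254 ≈ 62.1 hours

62.1 hours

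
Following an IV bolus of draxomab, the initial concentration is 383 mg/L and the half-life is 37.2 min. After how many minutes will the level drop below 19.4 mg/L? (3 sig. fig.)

160 minutes

k = ln 2 / 37.2 = 0.01863 min⁻¹
C(t) = C₀ e^(−kt)  ⇒  t = ln(C₀/C) / k
t = ln(383/19.4) / 0.01863 = 2.983 / 0.01863 ≈ 160 minutes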